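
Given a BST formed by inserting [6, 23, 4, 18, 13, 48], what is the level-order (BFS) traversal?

Tree insertion order: [6, 23, 4, 18, 13, 48]
Tree (level-order array): [6, 4, 23, None, None, 18, 48, 13]
BFS from the root, enqueuing left then right child of each popped node:
  queue [6] -> pop 6, enqueue [4, 23], visited so far: [6]
  queue [4, 23] -> pop 4, enqueue [none], visited so far: [6, 4]
  queue [23] -> pop 23, enqueue [18, 48], visited so far: [6, 4, 23]
  queue [18, 48] -> pop 18, enqueue [13], visited so far: [6, 4, 23, 18]
  queue [48, 13] -> pop 48, enqueue [none], visited so far: [6, 4, 23, 18, 48]
  queue [13] -> pop 13, enqueue [none], visited so far: [6, 4, 23, 18, 48, 13]
Result: [6, 4, 23, 18, 48, 13]


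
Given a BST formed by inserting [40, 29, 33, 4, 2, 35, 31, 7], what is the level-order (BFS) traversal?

Tree insertion order: [40, 29, 33, 4, 2, 35, 31, 7]
Tree (level-order array): [40, 29, None, 4, 33, 2, 7, 31, 35]
BFS from the root, enqueuing left then right child of each popped node:
  queue [40] -> pop 40, enqueue [29], visited so far: [40]
  queue [29] -> pop 29, enqueue [4, 33], visited so far: [40, 29]
  queue [4, 33] -> pop 4, enqueue [2, 7], visited so far: [40, 29, 4]
  queue [33, 2, 7] -> pop 33, enqueue [31, 35], visited so far: [40, 29, 4, 33]
  queue [2, 7, 31, 35] -> pop 2, enqueue [none], visited so far: [40, 29, 4, 33, 2]
  queue [7, 31, 35] -> pop 7, enqueue [none], visited so far: [40, 29, 4, 33, 2, 7]
  queue [31, 35] -> pop 31, enqueue [none], visited so far: [40, 29, 4, 33, 2, 7, 31]
  queue [35] -> pop 35, enqueue [none], visited so far: [40, 29, 4, 33, 2, 7, 31, 35]
Result: [40, 29, 4, 33, 2, 7, 31, 35]


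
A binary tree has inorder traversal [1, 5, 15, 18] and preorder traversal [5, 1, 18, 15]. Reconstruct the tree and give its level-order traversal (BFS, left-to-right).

Inorder:  [1, 5, 15, 18]
Preorder: [5, 1, 18, 15]
Algorithm: preorder visits root first, so consume preorder in order;
for each root, split the current inorder slice at that value into
left-subtree inorder and right-subtree inorder, then recurse.
Recursive splits:
  root=5; inorder splits into left=[1], right=[15, 18]
  root=1; inorder splits into left=[], right=[]
  root=18; inorder splits into left=[15], right=[]
  root=15; inorder splits into left=[], right=[]
Reconstructed level-order: [5, 1, 18, 15]


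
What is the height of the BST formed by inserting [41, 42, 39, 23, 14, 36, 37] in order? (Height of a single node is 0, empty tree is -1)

Insertion order: [41, 42, 39, 23, 14, 36, 37]
Tree (level-order array): [41, 39, 42, 23, None, None, None, 14, 36, None, None, None, 37]
Compute height bottom-up (empty subtree = -1):
  height(14) = 1 + max(-1, -1) = 0
  height(37) = 1 + max(-1, -1) = 0
  height(36) = 1 + max(-1, 0) = 1
  height(23) = 1 + max(0, 1) = 2
  height(39) = 1 + max(2, -1) = 3
  height(42) = 1 + max(-1, -1) = 0
  height(41) = 1 + max(3, 0) = 4
Height = 4


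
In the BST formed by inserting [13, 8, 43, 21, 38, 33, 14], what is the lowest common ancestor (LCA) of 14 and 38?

Tree insertion order: [13, 8, 43, 21, 38, 33, 14]
Tree (level-order array): [13, 8, 43, None, None, 21, None, 14, 38, None, None, 33]
In a BST, the LCA of p=14, q=38 is the first node v on the
root-to-leaf path with p <= v <= q (go left if both < v, right if both > v).
Walk from root:
  at 13: both 14 and 38 > 13, go right
  at 43: both 14 and 38 < 43, go left
  at 21: 14 <= 21 <= 38, this is the LCA
LCA = 21


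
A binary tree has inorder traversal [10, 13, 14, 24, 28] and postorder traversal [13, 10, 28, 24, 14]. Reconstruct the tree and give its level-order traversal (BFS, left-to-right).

Inorder:   [10, 13, 14, 24, 28]
Postorder: [13, 10, 28, 24, 14]
Algorithm: postorder visits root last, so walk postorder right-to-left;
each value is the root of the current inorder slice — split it at that
value, recurse on the right subtree first, then the left.
Recursive splits:
  root=14; inorder splits into left=[10, 13], right=[24, 28]
  root=24; inorder splits into left=[], right=[28]
  root=28; inorder splits into left=[], right=[]
  root=10; inorder splits into left=[], right=[13]
  root=13; inorder splits into left=[], right=[]
Reconstructed level-order: [14, 10, 24, 13, 28]


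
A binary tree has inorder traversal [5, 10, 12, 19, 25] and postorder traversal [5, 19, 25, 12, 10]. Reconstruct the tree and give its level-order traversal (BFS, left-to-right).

Inorder:   [5, 10, 12, 19, 25]
Postorder: [5, 19, 25, 12, 10]
Algorithm: postorder visits root last, so walk postorder right-to-left;
each value is the root of the current inorder slice — split it at that
value, recurse on the right subtree first, then the left.
Recursive splits:
  root=10; inorder splits into left=[5], right=[12, 19, 25]
  root=12; inorder splits into left=[], right=[19, 25]
  root=25; inorder splits into left=[19], right=[]
  root=19; inorder splits into left=[], right=[]
  root=5; inorder splits into left=[], right=[]
Reconstructed level-order: [10, 5, 12, 25, 19]


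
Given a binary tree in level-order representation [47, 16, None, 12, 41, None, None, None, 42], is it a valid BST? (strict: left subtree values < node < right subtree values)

Level-order array: [47, 16, None, 12, 41, None, None, None, 42]
Validate using subtree bounds (lo, hi): at each node, require lo < value < hi,
then recurse left with hi=value and right with lo=value.
Preorder trace (stopping at first violation):
  at node 47 with bounds (-inf, +inf): OK
  at node 16 with bounds (-inf, 47): OK
  at node 12 with bounds (-inf, 16): OK
  at node 41 with bounds (16, 47): OK
  at node 42 with bounds (41, 47): OK
No violation found at any node.
Result: Valid BST


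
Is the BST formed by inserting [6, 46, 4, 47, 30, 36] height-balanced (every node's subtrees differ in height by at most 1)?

Tree (level-order array): [6, 4, 46, None, None, 30, 47, None, 36]
Definition: a tree is height-balanced if, at every node, |h(left) - h(right)| <= 1 (empty subtree has height -1).
Bottom-up per-node check:
  node 4: h_left=-1, h_right=-1, diff=0 [OK], height=0
  node 36: h_left=-1, h_right=-1, diff=0 [OK], height=0
  node 30: h_left=-1, h_right=0, diff=1 [OK], height=1
  node 47: h_left=-1, h_right=-1, diff=0 [OK], height=0
  node 46: h_left=1, h_right=0, diff=1 [OK], height=2
  node 6: h_left=0, h_right=2, diff=2 [FAIL (|0-2|=2 > 1)], height=3
Node 6 violates the condition: |0 - 2| = 2 > 1.
Result: Not balanced


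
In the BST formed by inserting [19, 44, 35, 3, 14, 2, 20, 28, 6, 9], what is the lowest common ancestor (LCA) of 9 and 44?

Tree insertion order: [19, 44, 35, 3, 14, 2, 20, 28, 6, 9]
Tree (level-order array): [19, 3, 44, 2, 14, 35, None, None, None, 6, None, 20, None, None, 9, None, 28]
In a BST, the LCA of p=9, q=44 is the first node v on the
root-to-leaf path with p <= v <= q (go left if both < v, right if both > v).
Walk from root:
  at 19: 9 <= 19 <= 44, this is the LCA
LCA = 19


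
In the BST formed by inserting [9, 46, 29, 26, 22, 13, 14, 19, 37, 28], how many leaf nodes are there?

Tree built from: [9, 46, 29, 26, 22, 13, 14, 19, 37, 28]
Tree (level-order array): [9, None, 46, 29, None, 26, 37, 22, 28, None, None, 13, None, None, None, None, 14, None, 19]
Rule: A leaf has 0 children.
Per-node child counts:
  node 9: 1 child(ren)
  node 46: 1 child(ren)
  node 29: 2 child(ren)
  node 26: 2 child(ren)
  node 22: 1 child(ren)
  node 13: 1 child(ren)
  node 14: 1 child(ren)
  node 19: 0 child(ren)
  node 28: 0 child(ren)
  node 37: 0 child(ren)
Matching nodes: [19, 28, 37]
Count of leaf nodes: 3


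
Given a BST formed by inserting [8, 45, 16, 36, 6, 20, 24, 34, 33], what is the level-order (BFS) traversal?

Tree insertion order: [8, 45, 16, 36, 6, 20, 24, 34, 33]
Tree (level-order array): [8, 6, 45, None, None, 16, None, None, 36, 20, None, None, 24, None, 34, 33]
BFS from the root, enqueuing left then right child of each popped node:
  queue [8] -> pop 8, enqueue [6, 45], visited so far: [8]
  queue [6, 45] -> pop 6, enqueue [none], visited so far: [8, 6]
  queue [45] -> pop 45, enqueue [16], visited so far: [8, 6, 45]
  queue [16] -> pop 16, enqueue [36], visited so far: [8, 6, 45, 16]
  queue [36] -> pop 36, enqueue [20], visited so far: [8, 6, 45, 16, 36]
  queue [20] -> pop 20, enqueue [24], visited so far: [8, 6, 45, 16, 36, 20]
  queue [24] -> pop 24, enqueue [34], visited so far: [8, 6, 45, 16, 36, 20, 24]
  queue [34] -> pop 34, enqueue [33], visited so far: [8, 6, 45, 16, 36, 20, 24, 34]
  queue [33] -> pop 33, enqueue [none], visited so far: [8, 6, 45, 16, 36, 20, 24, 34, 33]
Result: [8, 6, 45, 16, 36, 20, 24, 34, 33]


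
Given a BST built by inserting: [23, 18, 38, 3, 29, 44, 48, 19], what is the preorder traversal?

Tree insertion order: [23, 18, 38, 3, 29, 44, 48, 19]
Tree (level-order array): [23, 18, 38, 3, 19, 29, 44, None, None, None, None, None, None, None, 48]
Preorder traversal: [23, 18, 3, 19, 38, 29, 44, 48]


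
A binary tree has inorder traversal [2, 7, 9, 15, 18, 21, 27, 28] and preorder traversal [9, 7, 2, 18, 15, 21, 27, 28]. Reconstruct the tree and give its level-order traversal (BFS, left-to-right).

Inorder:  [2, 7, 9, 15, 18, 21, 27, 28]
Preorder: [9, 7, 2, 18, 15, 21, 27, 28]
Algorithm: preorder visits root first, so consume preorder in order;
for each root, split the current inorder slice at that value into
left-subtree inorder and right-subtree inorder, then recurse.
Recursive splits:
  root=9; inorder splits into left=[2, 7], right=[15, 18, 21, 27, 28]
  root=7; inorder splits into left=[2], right=[]
  root=2; inorder splits into left=[], right=[]
  root=18; inorder splits into left=[15], right=[21, 27, 28]
  root=15; inorder splits into left=[], right=[]
  root=21; inorder splits into left=[], right=[27, 28]
  root=27; inorder splits into left=[], right=[28]
  root=28; inorder splits into left=[], right=[]
Reconstructed level-order: [9, 7, 18, 2, 15, 21, 27, 28]


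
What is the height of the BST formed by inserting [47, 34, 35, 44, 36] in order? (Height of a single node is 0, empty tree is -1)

Insertion order: [47, 34, 35, 44, 36]
Tree (level-order array): [47, 34, None, None, 35, None, 44, 36]
Compute height bottom-up (empty subtree = -1):
  height(36) = 1 + max(-1, -1) = 0
  height(44) = 1 + max(0, -1) = 1
  height(35) = 1 + max(-1, 1) = 2
  height(34) = 1 + max(-1, 2) = 3
  height(47) = 1 + max(3, -1) = 4
Height = 4


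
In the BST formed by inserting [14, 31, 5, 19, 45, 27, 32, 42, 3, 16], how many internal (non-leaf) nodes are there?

Tree built from: [14, 31, 5, 19, 45, 27, 32, 42, 3, 16]
Tree (level-order array): [14, 5, 31, 3, None, 19, 45, None, None, 16, 27, 32, None, None, None, None, None, None, 42]
Rule: An internal node has at least one child.
Per-node child counts:
  node 14: 2 child(ren)
  node 5: 1 child(ren)
  node 3: 0 child(ren)
  node 31: 2 child(ren)
  node 19: 2 child(ren)
  node 16: 0 child(ren)
  node 27: 0 child(ren)
  node 45: 1 child(ren)
  node 32: 1 child(ren)
  node 42: 0 child(ren)
Matching nodes: [14, 5, 31, 19, 45, 32]
Count of internal (non-leaf) nodes: 6


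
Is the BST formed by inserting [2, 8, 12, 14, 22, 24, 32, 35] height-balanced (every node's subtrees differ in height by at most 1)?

Tree (level-order array): [2, None, 8, None, 12, None, 14, None, 22, None, 24, None, 32, None, 35]
Definition: a tree is height-balanced if, at every node, |h(left) - h(right)| <= 1 (empty subtree has height -1).
Bottom-up per-node check:
  node 35: h_left=-1, h_right=-1, diff=0 [OK], height=0
  node 32: h_left=-1, h_right=0, diff=1 [OK], height=1
  node 24: h_left=-1, h_right=1, diff=2 [FAIL (|-1-1|=2 > 1)], height=2
  node 22: h_left=-1, h_right=2, diff=3 [FAIL (|-1-2|=3 > 1)], height=3
  node 14: h_left=-1, h_right=3, diff=4 [FAIL (|-1-3|=4 > 1)], height=4
  node 12: h_left=-1, h_right=4, diff=5 [FAIL (|-1-4|=5 > 1)], height=5
  node 8: h_left=-1, h_right=5, diff=6 [FAIL (|-1-5|=6 > 1)], height=6
  node 2: h_left=-1, h_right=6, diff=7 [FAIL (|-1-6|=7 > 1)], height=7
Node 24 violates the condition: |-1 - 1| = 2 > 1.
Result: Not balanced


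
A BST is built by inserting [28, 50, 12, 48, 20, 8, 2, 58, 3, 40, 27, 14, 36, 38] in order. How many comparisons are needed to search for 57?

Search path for 57: 28 -> 50 -> 58
Found: False
Comparisons: 3


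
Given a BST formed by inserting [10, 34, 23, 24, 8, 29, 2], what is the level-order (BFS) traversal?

Tree insertion order: [10, 34, 23, 24, 8, 29, 2]
Tree (level-order array): [10, 8, 34, 2, None, 23, None, None, None, None, 24, None, 29]
BFS from the root, enqueuing left then right child of each popped node:
  queue [10] -> pop 10, enqueue [8, 34], visited so far: [10]
  queue [8, 34] -> pop 8, enqueue [2], visited so far: [10, 8]
  queue [34, 2] -> pop 34, enqueue [23], visited so far: [10, 8, 34]
  queue [2, 23] -> pop 2, enqueue [none], visited so far: [10, 8, 34, 2]
  queue [23] -> pop 23, enqueue [24], visited so far: [10, 8, 34, 2, 23]
  queue [24] -> pop 24, enqueue [29], visited so far: [10, 8, 34, 2, 23, 24]
  queue [29] -> pop 29, enqueue [none], visited so far: [10, 8, 34, 2, 23, 24, 29]
Result: [10, 8, 34, 2, 23, 24, 29]


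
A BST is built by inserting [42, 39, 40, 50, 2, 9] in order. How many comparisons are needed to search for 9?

Search path for 9: 42 -> 39 -> 2 -> 9
Found: True
Comparisons: 4


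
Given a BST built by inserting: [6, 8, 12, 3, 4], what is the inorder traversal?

Tree insertion order: [6, 8, 12, 3, 4]
Tree (level-order array): [6, 3, 8, None, 4, None, 12]
Inorder traversal: [3, 4, 6, 8, 12]


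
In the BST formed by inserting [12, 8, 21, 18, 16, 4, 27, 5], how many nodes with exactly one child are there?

Tree built from: [12, 8, 21, 18, 16, 4, 27, 5]
Tree (level-order array): [12, 8, 21, 4, None, 18, 27, None, 5, 16]
Rule: These are nodes with exactly 1 non-null child.
Per-node child counts:
  node 12: 2 child(ren)
  node 8: 1 child(ren)
  node 4: 1 child(ren)
  node 5: 0 child(ren)
  node 21: 2 child(ren)
  node 18: 1 child(ren)
  node 16: 0 child(ren)
  node 27: 0 child(ren)
Matching nodes: [8, 4, 18]
Count of nodes with exactly one child: 3


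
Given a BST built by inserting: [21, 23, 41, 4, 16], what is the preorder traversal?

Tree insertion order: [21, 23, 41, 4, 16]
Tree (level-order array): [21, 4, 23, None, 16, None, 41]
Preorder traversal: [21, 4, 16, 23, 41]


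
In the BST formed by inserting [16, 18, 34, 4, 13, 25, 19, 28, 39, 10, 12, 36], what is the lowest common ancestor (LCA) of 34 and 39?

Tree insertion order: [16, 18, 34, 4, 13, 25, 19, 28, 39, 10, 12, 36]
Tree (level-order array): [16, 4, 18, None, 13, None, 34, 10, None, 25, 39, None, 12, 19, 28, 36]
In a BST, the LCA of p=34, q=39 is the first node v on the
root-to-leaf path with p <= v <= q (go left if both < v, right if both > v).
Walk from root:
  at 16: both 34 and 39 > 16, go right
  at 18: both 34 and 39 > 18, go right
  at 34: 34 <= 34 <= 39, this is the LCA
LCA = 34


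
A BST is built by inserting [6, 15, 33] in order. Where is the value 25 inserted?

Starting tree (level order): [6, None, 15, None, 33]
Insertion path: 6 -> 15 -> 33
Result: insert 25 as left child of 33
Final tree (level order): [6, None, 15, None, 33, 25]


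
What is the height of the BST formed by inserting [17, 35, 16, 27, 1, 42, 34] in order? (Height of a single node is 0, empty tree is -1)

Insertion order: [17, 35, 16, 27, 1, 42, 34]
Tree (level-order array): [17, 16, 35, 1, None, 27, 42, None, None, None, 34]
Compute height bottom-up (empty subtree = -1):
  height(1) = 1 + max(-1, -1) = 0
  height(16) = 1 + max(0, -1) = 1
  height(34) = 1 + max(-1, -1) = 0
  height(27) = 1 + max(-1, 0) = 1
  height(42) = 1 + max(-1, -1) = 0
  height(35) = 1 + max(1, 0) = 2
  height(17) = 1 + max(1, 2) = 3
Height = 3


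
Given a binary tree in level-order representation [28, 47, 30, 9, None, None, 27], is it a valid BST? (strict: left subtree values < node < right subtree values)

Level-order array: [28, 47, 30, 9, None, None, 27]
Validate using subtree bounds (lo, hi): at each node, require lo < value < hi,
then recurse left with hi=value and right with lo=value.
Preorder trace (stopping at first violation):
  at node 28 with bounds (-inf, +inf): OK
  at node 47 with bounds (-inf, 28): VIOLATION
Node 47 violates its bound: not (-inf < 47 < 28).
Result: Not a valid BST


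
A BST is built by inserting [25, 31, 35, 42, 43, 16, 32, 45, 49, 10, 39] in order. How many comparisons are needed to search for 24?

Search path for 24: 25 -> 16
Found: False
Comparisons: 2


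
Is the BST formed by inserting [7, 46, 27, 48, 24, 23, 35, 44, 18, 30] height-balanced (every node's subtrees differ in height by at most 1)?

Tree (level-order array): [7, None, 46, 27, 48, 24, 35, None, None, 23, None, 30, 44, 18]
Definition: a tree is height-balanced if, at every node, |h(left) - h(right)| <= 1 (empty subtree has height -1).
Bottom-up per-node check:
  node 18: h_left=-1, h_right=-1, diff=0 [OK], height=0
  node 23: h_left=0, h_right=-1, diff=1 [OK], height=1
  node 24: h_left=1, h_right=-1, diff=2 [FAIL (|1--1|=2 > 1)], height=2
  node 30: h_left=-1, h_right=-1, diff=0 [OK], height=0
  node 44: h_left=-1, h_right=-1, diff=0 [OK], height=0
  node 35: h_left=0, h_right=0, diff=0 [OK], height=1
  node 27: h_left=2, h_right=1, diff=1 [OK], height=3
  node 48: h_left=-1, h_right=-1, diff=0 [OK], height=0
  node 46: h_left=3, h_right=0, diff=3 [FAIL (|3-0|=3 > 1)], height=4
  node 7: h_left=-1, h_right=4, diff=5 [FAIL (|-1-4|=5 > 1)], height=5
Node 24 violates the condition: |1 - -1| = 2 > 1.
Result: Not balanced


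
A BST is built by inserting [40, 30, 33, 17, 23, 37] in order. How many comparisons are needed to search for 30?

Search path for 30: 40 -> 30
Found: True
Comparisons: 2


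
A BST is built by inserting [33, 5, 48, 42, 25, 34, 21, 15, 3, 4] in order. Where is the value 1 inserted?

Starting tree (level order): [33, 5, 48, 3, 25, 42, None, None, 4, 21, None, 34, None, None, None, 15]
Insertion path: 33 -> 5 -> 3
Result: insert 1 as left child of 3
Final tree (level order): [33, 5, 48, 3, 25, 42, None, 1, 4, 21, None, 34, None, None, None, None, None, 15]


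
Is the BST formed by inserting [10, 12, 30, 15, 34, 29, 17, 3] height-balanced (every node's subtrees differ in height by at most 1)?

Tree (level-order array): [10, 3, 12, None, None, None, 30, 15, 34, None, 29, None, None, 17]
Definition: a tree is height-balanced if, at every node, |h(left) - h(right)| <= 1 (empty subtree has height -1).
Bottom-up per-node check:
  node 3: h_left=-1, h_right=-1, diff=0 [OK], height=0
  node 17: h_left=-1, h_right=-1, diff=0 [OK], height=0
  node 29: h_left=0, h_right=-1, diff=1 [OK], height=1
  node 15: h_left=-1, h_right=1, diff=2 [FAIL (|-1-1|=2 > 1)], height=2
  node 34: h_left=-1, h_right=-1, diff=0 [OK], height=0
  node 30: h_left=2, h_right=0, diff=2 [FAIL (|2-0|=2 > 1)], height=3
  node 12: h_left=-1, h_right=3, diff=4 [FAIL (|-1-3|=4 > 1)], height=4
  node 10: h_left=0, h_right=4, diff=4 [FAIL (|0-4|=4 > 1)], height=5
Node 15 violates the condition: |-1 - 1| = 2 > 1.
Result: Not balanced


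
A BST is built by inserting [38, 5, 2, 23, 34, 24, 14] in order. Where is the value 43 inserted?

Starting tree (level order): [38, 5, None, 2, 23, None, None, 14, 34, None, None, 24]
Insertion path: 38
Result: insert 43 as right child of 38
Final tree (level order): [38, 5, 43, 2, 23, None, None, None, None, 14, 34, None, None, 24]


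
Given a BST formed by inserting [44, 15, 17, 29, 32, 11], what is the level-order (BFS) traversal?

Tree insertion order: [44, 15, 17, 29, 32, 11]
Tree (level-order array): [44, 15, None, 11, 17, None, None, None, 29, None, 32]
BFS from the root, enqueuing left then right child of each popped node:
  queue [44] -> pop 44, enqueue [15], visited so far: [44]
  queue [15] -> pop 15, enqueue [11, 17], visited so far: [44, 15]
  queue [11, 17] -> pop 11, enqueue [none], visited so far: [44, 15, 11]
  queue [17] -> pop 17, enqueue [29], visited so far: [44, 15, 11, 17]
  queue [29] -> pop 29, enqueue [32], visited so far: [44, 15, 11, 17, 29]
  queue [32] -> pop 32, enqueue [none], visited so far: [44, 15, 11, 17, 29, 32]
Result: [44, 15, 11, 17, 29, 32]


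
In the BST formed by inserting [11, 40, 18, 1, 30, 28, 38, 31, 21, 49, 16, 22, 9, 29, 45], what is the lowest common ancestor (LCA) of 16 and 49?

Tree insertion order: [11, 40, 18, 1, 30, 28, 38, 31, 21, 49, 16, 22, 9, 29, 45]
Tree (level-order array): [11, 1, 40, None, 9, 18, 49, None, None, 16, 30, 45, None, None, None, 28, 38, None, None, 21, 29, 31, None, None, 22]
In a BST, the LCA of p=16, q=49 is the first node v on the
root-to-leaf path with p <= v <= q (go left if both < v, right if both > v).
Walk from root:
  at 11: both 16 and 49 > 11, go right
  at 40: 16 <= 40 <= 49, this is the LCA
LCA = 40


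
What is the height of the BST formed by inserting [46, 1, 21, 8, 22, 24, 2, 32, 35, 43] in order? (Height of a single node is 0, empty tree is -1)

Insertion order: [46, 1, 21, 8, 22, 24, 2, 32, 35, 43]
Tree (level-order array): [46, 1, None, None, 21, 8, 22, 2, None, None, 24, None, None, None, 32, None, 35, None, 43]
Compute height bottom-up (empty subtree = -1):
  height(2) = 1 + max(-1, -1) = 0
  height(8) = 1 + max(0, -1) = 1
  height(43) = 1 + max(-1, -1) = 0
  height(35) = 1 + max(-1, 0) = 1
  height(32) = 1 + max(-1, 1) = 2
  height(24) = 1 + max(-1, 2) = 3
  height(22) = 1 + max(-1, 3) = 4
  height(21) = 1 + max(1, 4) = 5
  height(1) = 1 + max(-1, 5) = 6
  height(46) = 1 + max(6, -1) = 7
Height = 7


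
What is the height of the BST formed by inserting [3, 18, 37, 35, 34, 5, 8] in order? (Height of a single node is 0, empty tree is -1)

Insertion order: [3, 18, 37, 35, 34, 5, 8]
Tree (level-order array): [3, None, 18, 5, 37, None, 8, 35, None, None, None, 34]
Compute height bottom-up (empty subtree = -1):
  height(8) = 1 + max(-1, -1) = 0
  height(5) = 1 + max(-1, 0) = 1
  height(34) = 1 + max(-1, -1) = 0
  height(35) = 1 + max(0, -1) = 1
  height(37) = 1 + max(1, -1) = 2
  height(18) = 1 + max(1, 2) = 3
  height(3) = 1 + max(-1, 3) = 4
Height = 4


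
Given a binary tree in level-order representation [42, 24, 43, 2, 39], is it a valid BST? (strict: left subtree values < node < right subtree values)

Level-order array: [42, 24, 43, 2, 39]
Validate using subtree bounds (lo, hi): at each node, require lo < value < hi,
then recurse left with hi=value and right with lo=value.
Preorder trace (stopping at first violation):
  at node 42 with bounds (-inf, +inf): OK
  at node 24 with bounds (-inf, 42): OK
  at node 2 with bounds (-inf, 24): OK
  at node 39 with bounds (24, 42): OK
  at node 43 with bounds (42, +inf): OK
No violation found at any node.
Result: Valid BST


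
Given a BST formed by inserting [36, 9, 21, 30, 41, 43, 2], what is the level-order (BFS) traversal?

Tree insertion order: [36, 9, 21, 30, 41, 43, 2]
Tree (level-order array): [36, 9, 41, 2, 21, None, 43, None, None, None, 30]
BFS from the root, enqueuing left then right child of each popped node:
  queue [36] -> pop 36, enqueue [9, 41], visited so far: [36]
  queue [9, 41] -> pop 9, enqueue [2, 21], visited so far: [36, 9]
  queue [41, 2, 21] -> pop 41, enqueue [43], visited so far: [36, 9, 41]
  queue [2, 21, 43] -> pop 2, enqueue [none], visited so far: [36, 9, 41, 2]
  queue [21, 43] -> pop 21, enqueue [30], visited so far: [36, 9, 41, 2, 21]
  queue [43, 30] -> pop 43, enqueue [none], visited so far: [36, 9, 41, 2, 21, 43]
  queue [30] -> pop 30, enqueue [none], visited so far: [36, 9, 41, 2, 21, 43, 30]
Result: [36, 9, 41, 2, 21, 43, 30]


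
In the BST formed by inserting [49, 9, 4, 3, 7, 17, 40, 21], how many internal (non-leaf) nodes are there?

Tree built from: [49, 9, 4, 3, 7, 17, 40, 21]
Tree (level-order array): [49, 9, None, 4, 17, 3, 7, None, 40, None, None, None, None, 21]
Rule: An internal node has at least one child.
Per-node child counts:
  node 49: 1 child(ren)
  node 9: 2 child(ren)
  node 4: 2 child(ren)
  node 3: 0 child(ren)
  node 7: 0 child(ren)
  node 17: 1 child(ren)
  node 40: 1 child(ren)
  node 21: 0 child(ren)
Matching nodes: [49, 9, 4, 17, 40]
Count of internal (non-leaf) nodes: 5


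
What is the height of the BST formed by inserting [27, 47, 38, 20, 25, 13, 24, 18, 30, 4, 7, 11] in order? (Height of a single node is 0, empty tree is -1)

Insertion order: [27, 47, 38, 20, 25, 13, 24, 18, 30, 4, 7, 11]
Tree (level-order array): [27, 20, 47, 13, 25, 38, None, 4, 18, 24, None, 30, None, None, 7, None, None, None, None, None, None, None, 11]
Compute height bottom-up (empty subtree = -1):
  height(11) = 1 + max(-1, -1) = 0
  height(7) = 1 + max(-1, 0) = 1
  height(4) = 1 + max(-1, 1) = 2
  height(18) = 1 + max(-1, -1) = 0
  height(13) = 1 + max(2, 0) = 3
  height(24) = 1 + max(-1, -1) = 0
  height(25) = 1 + max(0, -1) = 1
  height(20) = 1 + max(3, 1) = 4
  height(30) = 1 + max(-1, -1) = 0
  height(38) = 1 + max(0, -1) = 1
  height(47) = 1 + max(1, -1) = 2
  height(27) = 1 + max(4, 2) = 5
Height = 5


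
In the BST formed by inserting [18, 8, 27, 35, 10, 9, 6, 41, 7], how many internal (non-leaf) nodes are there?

Tree built from: [18, 8, 27, 35, 10, 9, 6, 41, 7]
Tree (level-order array): [18, 8, 27, 6, 10, None, 35, None, 7, 9, None, None, 41]
Rule: An internal node has at least one child.
Per-node child counts:
  node 18: 2 child(ren)
  node 8: 2 child(ren)
  node 6: 1 child(ren)
  node 7: 0 child(ren)
  node 10: 1 child(ren)
  node 9: 0 child(ren)
  node 27: 1 child(ren)
  node 35: 1 child(ren)
  node 41: 0 child(ren)
Matching nodes: [18, 8, 6, 10, 27, 35]
Count of internal (non-leaf) nodes: 6


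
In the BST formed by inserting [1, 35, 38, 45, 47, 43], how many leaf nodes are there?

Tree built from: [1, 35, 38, 45, 47, 43]
Tree (level-order array): [1, None, 35, None, 38, None, 45, 43, 47]
Rule: A leaf has 0 children.
Per-node child counts:
  node 1: 1 child(ren)
  node 35: 1 child(ren)
  node 38: 1 child(ren)
  node 45: 2 child(ren)
  node 43: 0 child(ren)
  node 47: 0 child(ren)
Matching nodes: [43, 47]
Count of leaf nodes: 2


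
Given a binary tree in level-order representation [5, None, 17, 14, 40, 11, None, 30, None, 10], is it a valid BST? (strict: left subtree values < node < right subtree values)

Level-order array: [5, None, 17, 14, 40, 11, None, 30, None, 10]
Validate using subtree bounds (lo, hi): at each node, require lo < value < hi,
then recurse left with hi=value and right with lo=value.
Preorder trace (stopping at first violation):
  at node 5 with bounds (-inf, +inf): OK
  at node 17 with bounds (5, +inf): OK
  at node 14 with bounds (5, 17): OK
  at node 11 with bounds (5, 14): OK
  at node 10 with bounds (5, 11): OK
  at node 40 with bounds (17, +inf): OK
  at node 30 with bounds (17, 40): OK
No violation found at any node.
Result: Valid BST


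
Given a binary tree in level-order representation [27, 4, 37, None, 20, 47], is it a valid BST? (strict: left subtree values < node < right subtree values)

Level-order array: [27, 4, 37, None, 20, 47]
Validate using subtree bounds (lo, hi): at each node, require lo < value < hi,
then recurse left with hi=value and right with lo=value.
Preorder trace (stopping at first violation):
  at node 27 with bounds (-inf, +inf): OK
  at node 4 with bounds (-inf, 27): OK
  at node 20 with bounds (4, 27): OK
  at node 37 with bounds (27, +inf): OK
  at node 47 with bounds (27, 37): VIOLATION
Node 47 violates its bound: not (27 < 47 < 37).
Result: Not a valid BST


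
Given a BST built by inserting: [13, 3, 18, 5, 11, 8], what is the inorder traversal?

Tree insertion order: [13, 3, 18, 5, 11, 8]
Tree (level-order array): [13, 3, 18, None, 5, None, None, None, 11, 8]
Inorder traversal: [3, 5, 8, 11, 13, 18]


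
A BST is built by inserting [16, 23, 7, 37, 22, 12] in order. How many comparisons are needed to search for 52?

Search path for 52: 16 -> 23 -> 37
Found: False
Comparisons: 3


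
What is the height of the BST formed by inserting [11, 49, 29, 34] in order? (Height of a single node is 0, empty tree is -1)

Insertion order: [11, 49, 29, 34]
Tree (level-order array): [11, None, 49, 29, None, None, 34]
Compute height bottom-up (empty subtree = -1):
  height(34) = 1 + max(-1, -1) = 0
  height(29) = 1 + max(-1, 0) = 1
  height(49) = 1 + max(1, -1) = 2
  height(11) = 1 + max(-1, 2) = 3
Height = 3


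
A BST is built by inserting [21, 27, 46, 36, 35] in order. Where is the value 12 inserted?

Starting tree (level order): [21, None, 27, None, 46, 36, None, 35]
Insertion path: 21
Result: insert 12 as left child of 21
Final tree (level order): [21, 12, 27, None, None, None, 46, 36, None, 35]


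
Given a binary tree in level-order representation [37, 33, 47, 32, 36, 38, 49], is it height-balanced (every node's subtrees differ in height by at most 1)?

Tree (level-order array): [37, 33, 47, 32, 36, 38, 49]
Definition: a tree is height-balanced if, at every node, |h(left) - h(right)| <= 1 (empty subtree has height -1).
Bottom-up per-node check:
  node 32: h_left=-1, h_right=-1, diff=0 [OK], height=0
  node 36: h_left=-1, h_right=-1, diff=0 [OK], height=0
  node 33: h_left=0, h_right=0, diff=0 [OK], height=1
  node 38: h_left=-1, h_right=-1, diff=0 [OK], height=0
  node 49: h_left=-1, h_right=-1, diff=0 [OK], height=0
  node 47: h_left=0, h_right=0, diff=0 [OK], height=1
  node 37: h_left=1, h_right=1, diff=0 [OK], height=2
All nodes satisfy the balance condition.
Result: Balanced


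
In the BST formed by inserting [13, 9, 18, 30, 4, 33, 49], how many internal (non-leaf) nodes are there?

Tree built from: [13, 9, 18, 30, 4, 33, 49]
Tree (level-order array): [13, 9, 18, 4, None, None, 30, None, None, None, 33, None, 49]
Rule: An internal node has at least one child.
Per-node child counts:
  node 13: 2 child(ren)
  node 9: 1 child(ren)
  node 4: 0 child(ren)
  node 18: 1 child(ren)
  node 30: 1 child(ren)
  node 33: 1 child(ren)
  node 49: 0 child(ren)
Matching nodes: [13, 9, 18, 30, 33]
Count of internal (non-leaf) nodes: 5


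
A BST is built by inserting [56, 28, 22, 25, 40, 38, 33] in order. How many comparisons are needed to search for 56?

Search path for 56: 56
Found: True
Comparisons: 1


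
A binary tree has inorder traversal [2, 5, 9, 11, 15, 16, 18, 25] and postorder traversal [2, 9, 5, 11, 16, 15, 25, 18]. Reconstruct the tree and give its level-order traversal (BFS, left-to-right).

Inorder:   [2, 5, 9, 11, 15, 16, 18, 25]
Postorder: [2, 9, 5, 11, 16, 15, 25, 18]
Algorithm: postorder visits root last, so walk postorder right-to-left;
each value is the root of the current inorder slice — split it at that
value, recurse on the right subtree first, then the left.
Recursive splits:
  root=18; inorder splits into left=[2, 5, 9, 11, 15, 16], right=[25]
  root=25; inorder splits into left=[], right=[]
  root=15; inorder splits into left=[2, 5, 9, 11], right=[16]
  root=16; inorder splits into left=[], right=[]
  root=11; inorder splits into left=[2, 5, 9], right=[]
  root=5; inorder splits into left=[2], right=[9]
  root=9; inorder splits into left=[], right=[]
  root=2; inorder splits into left=[], right=[]
Reconstructed level-order: [18, 15, 25, 11, 16, 5, 2, 9]


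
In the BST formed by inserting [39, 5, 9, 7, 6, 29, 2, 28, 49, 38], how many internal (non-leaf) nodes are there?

Tree built from: [39, 5, 9, 7, 6, 29, 2, 28, 49, 38]
Tree (level-order array): [39, 5, 49, 2, 9, None, None, None, None, 7, 29, 6, None, 28, 38]
Rule: An internal node has at least one child.
Per-node child counts:
  node 39: 2 child(ren)
  node 5: 2 child(ren)
  node 2: 0 child(ren)
  node 9: 2 child(ren)
  node 7: 1 child(ren)
  node 6: 0 child(ren)
  node 29: 2 child(ren)
  node 28: 0 child(ren)
  node 38: 0 child(ren)
  node 49: 0 child(ren)
Matching nodes: [39, 5, 9, 7, 29]
Count of internal (non-leaf) nodes: 5


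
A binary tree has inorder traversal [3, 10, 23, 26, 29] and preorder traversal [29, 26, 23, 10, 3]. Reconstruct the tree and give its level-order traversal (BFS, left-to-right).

Inorder:  [3, 10, 23, 26, 29]
Preorder: [29, 26, 23, 10, 3]
Algorithm: preorder visits root first, so consume preorder in order;
for each root, split the current inorder slice at that value into
left-subtree inorder and right-subtree inorder, then recurse.
Recursive splits:
  root=29; inorder splits into left=[3, 10, 23, 26], right=[]
  root=26; inorder splits into left=[3, 10, 23], right=[]
  root=23; inorder splits into left=[3, 10], right=[]
  root=10; inorder splits into left=[3], right=[]
  root=3; inorder splits into left=[], right=[]
Reconstructed level-order: [29, 26, 23, 10, 3]


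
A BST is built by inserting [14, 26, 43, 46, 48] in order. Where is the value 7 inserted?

Starting tree (level order): [14, None, 26, None, 43, None, 46, None, 48]
Insertion path: 14
Result: insert 7 as left child of 14
Final tree (level order): [14, 7, 26, None, None, None, 43, None, 46, None, 48]


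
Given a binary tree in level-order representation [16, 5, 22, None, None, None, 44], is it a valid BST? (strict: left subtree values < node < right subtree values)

Level-order array: [16, 5, 22, None, None, None, 44]
Validate using subtree bounds (lo, hi): at each node, require lo < value < hi,
then recurse left with hi=value and right with lo=value.
Preorder trace (stopping at first violation):
  at node 16 with bounds (-inf, +inf): OK
  at node 5 with bounds (-inf, 16): OK
  at node 22 with bounds (16, +inf): OK
  at node 44 with bounds (22, +inf): OK
No violation found at any node.
Result: Valid BST


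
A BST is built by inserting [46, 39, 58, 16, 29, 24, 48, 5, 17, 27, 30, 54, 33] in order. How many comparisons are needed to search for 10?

Search path for 10: 46 -> 39 -> 16 -> 5
Found: False
Comparisons: 4


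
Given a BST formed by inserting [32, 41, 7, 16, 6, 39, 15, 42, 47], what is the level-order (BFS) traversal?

Tree insertion order: [32, 41, 7, 16, 6, 39, 15, 42, 47]
Tree (level-order array): [32, 7, 41, 6, 16, 39, 42, None, None, 15, None, None, None, None, 47]
BFS from the root, enqueuing left then right child of each popped node:
  queue [32] -> pop 32, enqueue [7, 41], visited so far: [32]
  queue [7, 41] -> pop 7, enqueue [6, 16], visited so far: [32, 7]
  queue [41, 6, 16] -> pop 41, enqueue [39, 42], visited so far: [32, 7, 41]
  queue [6, 16, 39, 42] -> pop 6, enqueue [none], visited so far: [32, 7, 41, 6]
  queue [16, 39, 42] -> pop 16, enqueue [15], visited so far: [32, 7, 41, 6, 16]
  queue [39, 42, 15] -> pop 39, enqueue [none], visited so far: [32, 7, 41, 6, 16, 39]
  queue [42, 15] -> pop 42, enqueue [47], visited so far: [32, 7, 41, 6, 16, 39, 42]
  queue [15, 47] -> pop 15, enqueue [none], visited so far: [32, 7, 41, 6, 16, 39, 42, 15]
  queue [47] -> pop 47, enqueue [none], visited so far: [32, 7, 41, 6, 16, 39, 42, 15, 47]
Result: [32, 7, 41, 6, 16, 39, 42, 15, 47]


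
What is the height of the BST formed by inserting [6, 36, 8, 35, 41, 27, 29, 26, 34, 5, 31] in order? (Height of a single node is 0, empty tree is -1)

Insertion order: [6, 36, 8, 35, 41, 27, 29, 26, 34, 5, 31]
Tree (level-order array): [6, 5, 36, None, None, 8, 41, None, 35, None, None, 27, None, 26, 29, None, None, None, 34, 31]
Compute height bottom-up (empty subtree = -1):
  height(5) = 1 + max(-1, -1) = 0
  height(26) = 1 + max(-1, -1) = 0
  height(31) = 1 + max(-1, -1) = 0
  height(34) = 1 + max(0, -1) = 1
  height(29) = 1 + max(-1, 1) = 2
  height(27) = 1 + max(0, 2) = 3
  height(35) = 1 + max(3, -1) = 4
  height(8) = 1 + max(-1, 4) = 5
  height(41) = 1 + max(-1, -1) = 0
  height(36) = 1 + max(5, 0) = 6
  height(6) = 1 + max(0, 6) = 7
Height = 7


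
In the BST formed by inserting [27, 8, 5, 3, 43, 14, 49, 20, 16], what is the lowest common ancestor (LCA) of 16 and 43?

Tree insertion order: [27, 8, 5, 3, 43, 14, 49, 20, 16]
Tree (level-order array): [27, 8, 43, 5, 14, None, 49, 3, None, None, 20, None, None, None, None, 16]
In a BST, the LCA of p=16, q=43 is the first node v on the
root-to-leaf path with p <= v <= q (go left if both < v, right if both > v).
Walk from root:
  at 27: 16 <= 27 <= 43, this is the LCA
LCA = 27


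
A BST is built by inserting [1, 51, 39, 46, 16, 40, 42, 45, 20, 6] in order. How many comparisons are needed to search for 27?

Search path for 27: 1 -> 51 -> 39 -> 16 -> 20
Found: False
Comparisons: 5


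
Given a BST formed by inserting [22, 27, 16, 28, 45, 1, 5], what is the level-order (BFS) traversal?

Tree insertion order: [22, 27, 16, 28, 45, 1, 5]
Tree (level-order array): [22, 16, 27, 1, None, None, 28, None, 5, None, 45]
BFS from the root, enqueuing left then right child of each popped node:
  queue [22] -> pop 22, enqueue [16, 27], visited so far: [22]
  queue [16, 27] -> pop 16, enqueue [1], visited so far: [22, 16]
  queue [27, 1] -> pop 27, enqueue [28], visited so far: [22, 16, 27]
  queue [1, 28] -> pop 1, enqueue [5], visited so far: [22, 16, 27, 1]
  queue [28, 5] -> pop 28, enqueue [45], visited so far: [22, 16, 27, 1, 28]
  queue [5, 45] -> pop 5, enqueue [none], visited so far: [22, 16, 27, 1, 28, 5]
  queue [45] -> pop 45, enqueue [none], visited so far: [22, 16, 27, 1, 28, 5, 45]
Result: [22, 16, 27, 1, 28, 5, 45]


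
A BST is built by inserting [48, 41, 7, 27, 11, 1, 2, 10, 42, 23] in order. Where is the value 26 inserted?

Starting tree (level order): [48, 41, None, 7, 42, 1, 27, None, None, None, 2, 11, None, None, None, 10, 23]
Insertion path: 48 -> 41 -> 7 -> 27 -> 11 -> 23
Result: insert 26 as right child of 23
Final tree (level order): [48, 41, None, 7, 42, 1, 27, None, None, None, 2, 11, None, None, None, 10, 23, None, None, None, 26]


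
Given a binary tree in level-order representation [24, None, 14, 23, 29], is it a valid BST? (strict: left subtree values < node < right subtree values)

Level-order array: [24, None, 14, 23, 29]
Validate using subtree bounds (lo, hi): at each node, require lo < value < hi,
then recurse left with hi=value and right with lo=value.
Preorder trace (stopping at first violation):
  at node 24 with bounds (-inf, +inf): OK
  at node 14 with bounds (24, +inf): VIOLATION
Node 14 violates its bound: not (24 < 14 < +inf).
Result: Not a valid BST


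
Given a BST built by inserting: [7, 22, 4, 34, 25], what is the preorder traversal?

Tree insertion order: [7, 22, 4, 34, 25]
Tree (level-order array): [7, 4, 22, None, None, None, 34, 25]
Preorder traversal: [7, 4, 22, 34, 25]


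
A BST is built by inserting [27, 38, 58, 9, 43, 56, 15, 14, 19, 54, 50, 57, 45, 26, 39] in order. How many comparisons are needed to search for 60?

Search path for 60: 27 -> 38 -> 58
Found: False
Comparisons: 3


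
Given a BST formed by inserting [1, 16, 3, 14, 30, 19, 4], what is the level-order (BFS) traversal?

Tree insertion order: [1, 16, 3, 14, 30, 19, 4]
Tree (level-order array): [1, None, 16, 3, 30, None, 14, 19, None, 4]
BFS from the root, enqueuing left then right child of each popped node:
  queue [1] -> pop 1, enqueue [16], visited so far: [1]
  queue [16] -> pop 16, enqueue [3, 30], visited so far: [1, 16]
  queue [3, 30] -> pop 3, enqueue [14], visited so far: [1, 16, 3]
  queue [30, 14] -> pop 30, enqueue [19], visited so far: [1, 16, 3, 30]
  queue [14, 19] -> pop 14, enqueue [4], visited so far: [1, 16, 3, 30, 14]
  queue [19, 4] -> pop 19, enqueue [none], visited so far: [1, 16, 3, 30, 14, 19]
  queue [4] -> pop 4, enqueue [none], visited so far: [1, 16, 3, 30, 14, 19, 4]
Result: [1, 16, 3, 30, 14, 19, 4]


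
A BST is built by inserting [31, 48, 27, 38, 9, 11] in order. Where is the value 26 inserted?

Starting tree (level order): [31, 27, 48, 9, None, 38, None, None, 11]
Insertion path: 31 -> 27 -> 9 -> 11
Result: insert 26 as right child of 11
Final tree (level order): [31, 27, 48, 9, None, 38, None, None, 11, None, None, None, 26]


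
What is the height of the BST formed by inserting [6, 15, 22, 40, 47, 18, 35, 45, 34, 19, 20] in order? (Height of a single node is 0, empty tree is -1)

Insertion order: [6, 15, 22, 40, 47, 18, 35, 45, 34, 19, 20]
Tree (level-order array): [6, None, 15, None, 22, 18, 40, None, 19, 35, 47, None, 20, 34, None, 45]
Compute height bottom-up (empty subtree = -1):
  height(20) = 1 + max(-1, -1) = 0
  height(19) = 1 + max(-1, 0) = 1
  height(18) = 1 + max(-1, 1) = 2
  height(34) = 1 + max(-1, -1) = 0
  height(35) = 1 + max(0, -1) = 1
  height(45) = 1 + max(-1, -1) = 0
  height(47) = 1 + max(0, -1) = 1
  height(40) = 1 + max(1, 1) = 2
  height(22) = 1 + max(2, 2) = 3
  height(15) = 1 + max(-1, 3) = 4
  height(6) = 1 + max(-1, 4) = 5
Height = 5
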